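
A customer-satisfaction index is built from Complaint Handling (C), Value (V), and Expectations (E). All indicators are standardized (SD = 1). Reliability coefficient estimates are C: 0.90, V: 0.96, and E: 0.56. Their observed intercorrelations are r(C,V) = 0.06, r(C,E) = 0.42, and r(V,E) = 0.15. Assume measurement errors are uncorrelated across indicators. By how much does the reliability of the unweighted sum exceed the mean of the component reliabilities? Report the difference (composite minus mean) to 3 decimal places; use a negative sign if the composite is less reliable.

0.057

Var(sum) = 3 + 1.26 = 4.26; true-score variance = 2.42 + 1.26 = 3.68; composite reliability = 0.8638.
Mean component reliability = 0.8067.
Difference = 0.8638 − 0.8067 = 0.057.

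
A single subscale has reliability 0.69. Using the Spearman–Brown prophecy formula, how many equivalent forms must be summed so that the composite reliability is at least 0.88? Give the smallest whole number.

4

k ≥ ρ*(1−ρ₁)/(ρ₁(1−ρ*)) = 0.88·0.31 / (0.69·0.12) = 3.295.
Smallest integer k = 4.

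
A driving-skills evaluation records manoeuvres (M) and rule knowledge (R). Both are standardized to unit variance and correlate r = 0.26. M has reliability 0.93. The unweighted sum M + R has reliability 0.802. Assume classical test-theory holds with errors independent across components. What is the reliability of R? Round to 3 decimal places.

0.571

Var(M+R) = 2 + 2·0.26 = 2.520.
True-score variance = ρ_M + ρ_R + 2·0.26, so 0.802 = (0.93 + ρ_R + 0.52) / 2.520.
ρ_R = 0.802·2.520 − 0.93 − 0.52 = 0.571.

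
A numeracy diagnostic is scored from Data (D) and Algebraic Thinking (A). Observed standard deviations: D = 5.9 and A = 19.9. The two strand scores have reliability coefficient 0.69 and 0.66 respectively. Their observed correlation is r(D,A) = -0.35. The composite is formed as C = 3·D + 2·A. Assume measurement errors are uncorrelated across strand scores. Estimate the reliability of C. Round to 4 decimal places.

0.5473

Var(C) = 3²·5.9² + 2²·19.9² + 2·[6·5.9·19.9·(-0.35)] = 1897.33 − 493.122 = 1404.21.
Because errors are independent across components, Cov(Tᵢ,Tⱼ) = Cov(Xᵢ,Xⱼ); the off-diagonal part of the true-score variance is the same as above.
True-score variance = [3²·5.9²·0.69 + 2²·19.9²·0.66] − 493.122 = 1261.64 − 493.122 = 768.514.
Reliability = 768.514 / 1404.21 = 0.5473.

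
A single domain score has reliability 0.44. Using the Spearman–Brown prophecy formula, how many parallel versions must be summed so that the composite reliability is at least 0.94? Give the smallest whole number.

k ≥ ρ*(1−ρ₁)/(ρ₁(1−ρ*)) = 0.94·0.56 / (0.44·0.06) = 19.939.
Smallest integer k = 20.

20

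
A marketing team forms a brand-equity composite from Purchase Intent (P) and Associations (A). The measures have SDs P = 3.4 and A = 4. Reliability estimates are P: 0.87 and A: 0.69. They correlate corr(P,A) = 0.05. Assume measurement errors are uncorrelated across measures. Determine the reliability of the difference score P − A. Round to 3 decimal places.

Var(P−A) = 3.4² + 4² − 2·3.4·4·0.05 = 27.56 − 1.36 = 26.2.
Because errors are independent across components, Cov(Tᵢ,Tⱼ) = Cov(Xᵢ,Xⱼ); the off-diagonal part of the true-score variance is the same as above.
True-score variance = [3.4²·0.87 + 4²·0.69] − 1.36 = 21.0972 − 1.36 = 19.7372.
Reliability = 19.7372 / 26.2 = 0.753.

0.753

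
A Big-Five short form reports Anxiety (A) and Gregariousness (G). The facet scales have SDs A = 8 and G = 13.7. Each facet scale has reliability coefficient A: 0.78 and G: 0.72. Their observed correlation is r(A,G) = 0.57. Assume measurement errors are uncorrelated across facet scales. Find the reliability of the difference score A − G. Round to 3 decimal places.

0.474

Var(A−G) = 8² + 13.7² − 2·8·13.7·0.57 = 251.69 − 124.944 = 126.746.
With uncorrelated errors the cross-covariances are all true-score covariance, so they carry over unchanged; only the diagonal terms shrink to ρᵢσᵢ².
True-score variance = [8²·0.78 + 13.7²·0.72] − 124.944 = 185.057 − 124.944 = 60.1128.
Reliability = 60.1128 / 126.746 = 0.474.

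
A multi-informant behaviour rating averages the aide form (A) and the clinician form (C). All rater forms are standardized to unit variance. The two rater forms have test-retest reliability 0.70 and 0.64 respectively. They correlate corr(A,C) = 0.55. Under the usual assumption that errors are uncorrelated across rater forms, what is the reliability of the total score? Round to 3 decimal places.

Var(A+C) = 2 + 2·[0.55] = 2 + 1.1 = 3.1.
Under uncorrelated errors the observed covariances equal the true-score covariances, so only the own-variance terms attenuate.
True-score variance = [0.70 + 0.64] + 1.1 = 1.34 + 1.1 = 2.44.
Reliability = 2.44 / 3.1 = 0.787.

0.787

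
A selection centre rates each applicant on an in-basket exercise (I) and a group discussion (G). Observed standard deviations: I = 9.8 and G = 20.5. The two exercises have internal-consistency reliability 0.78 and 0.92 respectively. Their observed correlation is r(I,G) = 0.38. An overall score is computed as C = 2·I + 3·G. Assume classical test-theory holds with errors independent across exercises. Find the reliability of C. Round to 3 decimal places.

Var(C) = 2²·9.8² + 3²·20.5² + 2·[6·9.8·20.5·0.38] = 4166.41 + 916.104 = 5082.51.
Under uncorrelated errors the observed covariances equal the true-score covariances, so only the own-variance terms attenuate.
True-score variance = [2²·9.8²·0.78 + 3²·20.5²·0.92] + 916.104 = 3779.31 + 916.104 = 4695.42.
Reliability = 4695.42 / 5082.51 = 0.924.

0.924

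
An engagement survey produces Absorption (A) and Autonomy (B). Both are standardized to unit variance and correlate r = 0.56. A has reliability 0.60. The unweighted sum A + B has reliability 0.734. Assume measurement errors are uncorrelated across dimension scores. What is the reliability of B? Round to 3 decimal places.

Var(A+B) = 2 + 2·0.56 = 3.120.
True-score variance = ρ_A + ρ_B + 2·0.56, so 0.734 = (0.60 + ρ_B + 1.12) / 3.120.
ρ_B = 0.734·3.120 − 0.60 − 1.12 = 0.570.

0.570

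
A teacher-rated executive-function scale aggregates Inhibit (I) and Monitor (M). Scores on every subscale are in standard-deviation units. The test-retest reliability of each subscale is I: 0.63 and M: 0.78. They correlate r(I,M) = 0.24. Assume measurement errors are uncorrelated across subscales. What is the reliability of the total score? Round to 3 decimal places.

0.762

Var(I+M) = 2 + 2·[0.24] = 2 + 0.48 = 2.48.
Because errors are independent across components, Cov(Tᵢ,Tⱼ) = Cov(Xᵢ,Xⱼ); the off-diagonal part of the true-score variance is the same as above.
True-score variance = [0.63 + 0.78] + 0.48 = 1.41 + 0.48 = 1.89.
Reliability = 1.89 / 2.48 = 0.762.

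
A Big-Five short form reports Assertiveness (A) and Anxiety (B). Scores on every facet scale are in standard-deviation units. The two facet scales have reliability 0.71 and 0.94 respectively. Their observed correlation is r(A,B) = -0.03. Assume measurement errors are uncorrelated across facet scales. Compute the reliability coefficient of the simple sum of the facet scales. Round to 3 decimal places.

Var(A+B) = 2 + 2·[(-0.03)] = 2 − 0.06 = 1.94.
Under uncorrelated errors the observed covariances equal the true-score covariances, so only the own-variance terms attenuate.
True-score variance = [0.71 + 0.94] − 0.06 = 1.65 − 0.06 = 1.59.
Reliability = 1.59 / 1.94 = 0.820.

0.820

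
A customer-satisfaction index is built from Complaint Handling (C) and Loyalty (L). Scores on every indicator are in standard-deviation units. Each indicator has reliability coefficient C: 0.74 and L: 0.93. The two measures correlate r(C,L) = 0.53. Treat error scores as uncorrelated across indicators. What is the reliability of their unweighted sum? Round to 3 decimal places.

Var(C+L) = 2 + 2·[0.53] = 2 + 1.06 = 3.06.
Under uncorrelated errors the observed covariances equal the true-score covariances, so only the own-variance terms attenuate.
True-score variance = [0.74 + 0.93] + 1.06 = 1.67 + 1.06 = 2.73.
Reliability = 2.73 / 3.06 = 0.892.

0.892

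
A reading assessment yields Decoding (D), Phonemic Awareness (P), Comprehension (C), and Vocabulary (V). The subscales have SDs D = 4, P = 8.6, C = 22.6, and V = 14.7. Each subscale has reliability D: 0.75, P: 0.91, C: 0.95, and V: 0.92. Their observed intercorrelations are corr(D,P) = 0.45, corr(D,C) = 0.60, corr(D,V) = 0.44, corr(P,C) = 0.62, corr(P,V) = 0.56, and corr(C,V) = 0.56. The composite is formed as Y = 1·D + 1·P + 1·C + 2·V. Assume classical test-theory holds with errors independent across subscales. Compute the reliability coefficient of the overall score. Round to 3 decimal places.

Var(Y) = 4² + 8.6² + 22.6² + 2²·14.7² + 2·[4·8.6·0.45 + 4·22.6·0.60 + 2·4·14.7·0.44 + 8.6·22.6·0.62 + 2·8.6·14.7·0.56 + 2·22.6·14.7·0.56] = 1465.08 + 1511.29 = 2976.37.
With uncorrelated errors the cross-covariances are all true-score covariance, so they carry over unchanged; only the diagonal terms shrink to ρᵢσᵢ².
True-score variance = [4²·0.75 + 8.6²·0.91 + 22.6²·0.95 + 2²·14.7²·0.92] + 1511.29 = 1359.74 + 1511.29 = 2871.02.
Reliability = 2871.02 / 2976.37 = 0.965.

0.965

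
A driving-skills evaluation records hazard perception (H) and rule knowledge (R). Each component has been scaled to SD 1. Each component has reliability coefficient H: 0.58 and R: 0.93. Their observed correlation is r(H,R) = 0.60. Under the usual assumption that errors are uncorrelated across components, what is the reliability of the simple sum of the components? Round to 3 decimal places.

0.847

Var(H+R) = 2 + 2·[0.60] = 2 + 1.2 = 3.2.
With uncorrelated errors the cross-covariances are all true-score covariance, so they carry over unchanged; only the diagonal terms shrink to ρᵢσᵢ².
True-score variance = [0.58 + 0.93] + 1.2 = 1.51 + 1.2 = 2.71.
Reliability = 2.71 / 3.2 = 0.847.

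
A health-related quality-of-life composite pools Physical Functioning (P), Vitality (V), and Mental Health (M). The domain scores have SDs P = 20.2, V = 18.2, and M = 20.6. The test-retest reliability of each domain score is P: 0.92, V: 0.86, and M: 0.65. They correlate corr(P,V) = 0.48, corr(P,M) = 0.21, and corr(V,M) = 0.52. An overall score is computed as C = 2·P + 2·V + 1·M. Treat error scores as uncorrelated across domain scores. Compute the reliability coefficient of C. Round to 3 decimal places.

0.922

Var(C) = 2²·20.2² + 2²·18.2² + 20.6² + 2·[4·20.2·18.2·0.48 + 2·20.2·20.6·0.21 + 2·18.2·20.6·0.52] = 3381.48 + 2541.11 = 5922.59.
Because errors are independent across components, Cov(Tᵢ,Tⱼ) = Cov(Xᵢ,Xⱼ); the off-diagonal part of the true-score variance is the same as above.
True-score variance = [2²·20.2²·0.92 + 2²·18.2²·0.86 + 20.6²·0.65] + 2541.11 = 2916.89 + 2541.11 = 5458.
Reliability = 5458 / 5922.59 = 0.922.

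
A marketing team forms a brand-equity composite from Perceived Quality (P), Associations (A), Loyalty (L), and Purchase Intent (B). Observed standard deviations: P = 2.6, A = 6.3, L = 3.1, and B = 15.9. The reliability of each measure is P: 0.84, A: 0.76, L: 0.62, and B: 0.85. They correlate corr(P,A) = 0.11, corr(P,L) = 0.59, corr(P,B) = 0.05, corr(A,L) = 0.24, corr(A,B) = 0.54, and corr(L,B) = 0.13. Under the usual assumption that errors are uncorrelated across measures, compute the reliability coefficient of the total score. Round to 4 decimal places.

Var(P+A+L+B) = 2.6² + 6.3² + 3.1² + 15.9² + 2·[2.6·6.3·0.11 + 2.6·3.1·0.59 + 2.6·15.9·0.05 + 6.3·3.1·0.24 + 6.3·15.9·0.54 + 3.1·15.9·0.13] = 308.87 + 147.622 = 456.492.
With uncorrelated errors the cross-covariances are all true-score covariance, so they carry over unchanged; only the diagonal terms shrink to ρᵢσᵢ².
True-score variance = [2.6²·0.84 + 6.3²·0.76 + 3.1²·0.62 + 15.9²·0.85] + 147.622 = 256.69 + 147.622 = 404.311.
Reliability = 404.311 / 456.492 = 0.8857.

0.8857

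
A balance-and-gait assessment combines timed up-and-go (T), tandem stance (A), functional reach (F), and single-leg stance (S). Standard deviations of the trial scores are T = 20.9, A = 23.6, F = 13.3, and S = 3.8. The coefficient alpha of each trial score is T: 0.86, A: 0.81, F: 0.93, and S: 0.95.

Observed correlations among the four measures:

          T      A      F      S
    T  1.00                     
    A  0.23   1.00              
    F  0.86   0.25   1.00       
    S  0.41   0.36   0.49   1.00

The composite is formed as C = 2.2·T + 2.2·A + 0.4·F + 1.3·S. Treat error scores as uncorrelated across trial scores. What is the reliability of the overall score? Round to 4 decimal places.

Var(C) = 2.2²·20.9² + 2.2²·23.6² + 0.4²·13.3² + 1.3²·3.8² + 2·[4.84·20.9·23.6·0.23 + 0.88·20.9·13.3·0.86 + 2.86·20.9·3.8·0.41 + 0.88·23.6·13.3·0.25 + 2.86·23.6·3.8·0.36 + 0.52·13.3·3.8·0.49] = 4862.55 + 2053.67 = 6916.22.
Under uncorrelated errors the observed covariances equal the true-score covariances, so only the own-variance terms attenuate.
True-score variance = [2.2²·20.9²·0.86 + 2.2²·23.6²·0.81 + 0.4²·13.3²·0.93 + 1.3²·3.8²·0.95] + 2053.67 = 4051.19 + 2053.67 = 6104.86.
Reliability = 6104.86 / 6916.22 = 0.8827.

0.8827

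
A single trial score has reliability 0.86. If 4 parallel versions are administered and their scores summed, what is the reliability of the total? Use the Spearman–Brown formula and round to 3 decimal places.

ρ_k = kρ / (1 + (k−1)ρ) = 4·0.86 / (1 + 3·0.86) = 3.440 / 3.580 = 0.961.

0.961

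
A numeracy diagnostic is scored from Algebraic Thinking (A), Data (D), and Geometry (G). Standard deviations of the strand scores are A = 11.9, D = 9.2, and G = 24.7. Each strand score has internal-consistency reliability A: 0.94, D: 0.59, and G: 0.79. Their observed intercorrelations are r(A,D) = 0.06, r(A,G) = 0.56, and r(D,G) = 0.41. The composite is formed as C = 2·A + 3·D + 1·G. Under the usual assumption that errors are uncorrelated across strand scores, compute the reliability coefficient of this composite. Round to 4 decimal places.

Var(C) = 2²·11.9² + 3²·9.2² + 24.7² + 2·[6·11.9·9.2·0.06 + 2·11.9·24.7·0.56 + 3·9.2·24.7·0.41] = 1938.29 + 1296.24 = 3234.53.
Because errors are independent across components, Cov(Tᵢ,Tⱼ) = Cov(Xᵢ,Xⱼ); the off-diagonal part of the true-score variance is the same as above.
True-score variance = [2²·11.9²·0.94 + 3²·9.2²·0.59 + 24.7²·0.79] + 1296.24 = 1463.86 + 1296.24 = 2760.1.
Reliability = 2760.1 / 3234.53 = 0.8533.

0.8533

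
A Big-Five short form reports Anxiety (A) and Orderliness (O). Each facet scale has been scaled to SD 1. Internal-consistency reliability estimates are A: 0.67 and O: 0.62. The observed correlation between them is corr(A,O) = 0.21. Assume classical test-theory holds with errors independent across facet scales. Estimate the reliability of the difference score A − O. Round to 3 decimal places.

0.551

Var(A−O) = 1 + 1 − 2·0.21 = 2 − 0.42 = 1.58.
With uncorrelated errors the cross-covariances are all true-score covariance, so they carry over unchanged; only the diagonal terms shrink to ρᵢσᵢ².
True-score variance = [0.67 + 0.62] − 0.42 = 1.29 − 0.42 = 0.87.
Reliability = 0.87 / 1.58 = 0.551.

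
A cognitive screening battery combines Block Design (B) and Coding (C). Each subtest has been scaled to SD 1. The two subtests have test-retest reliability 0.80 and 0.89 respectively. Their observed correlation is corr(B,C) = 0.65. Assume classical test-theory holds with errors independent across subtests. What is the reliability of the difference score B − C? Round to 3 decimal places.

Var(B−C) = 1 + 1 − 2·0.65 = 2 − 1.3 = 0.7.
With uncorrelated errors the cross-covariances are all true-score covariance, so they carry over unchanged; only the diagonal terms shrink to ρᵢσᵢ².
True-score variance = [0.80 + 0.89] − 1.3 = 1.69 − 1.3 = 0.39.
Reliability = 0.39 / 0.7 = 0.557.

0.557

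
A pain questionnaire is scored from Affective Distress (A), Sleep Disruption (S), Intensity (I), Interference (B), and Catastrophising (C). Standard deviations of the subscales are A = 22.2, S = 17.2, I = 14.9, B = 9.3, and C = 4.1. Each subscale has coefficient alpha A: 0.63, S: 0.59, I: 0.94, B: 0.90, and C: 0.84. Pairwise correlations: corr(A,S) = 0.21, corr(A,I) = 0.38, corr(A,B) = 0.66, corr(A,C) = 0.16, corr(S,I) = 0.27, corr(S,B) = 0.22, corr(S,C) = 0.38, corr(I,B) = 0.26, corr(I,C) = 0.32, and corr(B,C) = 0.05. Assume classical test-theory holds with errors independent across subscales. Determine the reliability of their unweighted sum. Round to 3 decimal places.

Var(A+S+I+B+C) = 22.2² + 17.2² + 14.9² + 9.3² + 4.1² + 2·[22.2·17.2·0.21 + 22.2·14.9·0.38 + 22.2·9.3·0.66 + 22.2·4.1·0.16 + 17.2·14.9·0.27 + 17.2·9.3·0.22 + 17.2·4.1·0.38 + 14.9·9.3·0.26 + 14.9·4.1·0.32 + 9.3·4.1·0.05] = 1113.99 + 1090.76 = 2204.74.
Under uncorrelated errors the observed covariances equal the true-score covariances, so only the own-variance terms attenuate.
True-score variance = [22.2²·0.63 + 17.2²·0.59 + 14.9²·0.94 + 9.3²·0.90 + 4.1²·0.84] + 1090.76 = 785.686 + 1090.76 = 1876.44.
Reliability = 1876.44 / 2204.74 = 0.851.

0.851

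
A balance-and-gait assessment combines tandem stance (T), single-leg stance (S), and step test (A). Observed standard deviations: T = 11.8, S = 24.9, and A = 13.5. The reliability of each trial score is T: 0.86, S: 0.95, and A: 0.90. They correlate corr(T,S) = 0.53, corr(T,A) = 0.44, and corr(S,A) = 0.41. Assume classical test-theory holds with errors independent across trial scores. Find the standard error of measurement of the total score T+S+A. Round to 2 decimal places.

Var(total) = 941.5 + 727.276 = 1668.78.
True-score variance = 872.781 + 727.276 = 1600.06, so reliability = 0.9588.
Error variance = 1668.78 − 1600.06 = 68.7191; SEM = √68.7191 = 8.29.

8.29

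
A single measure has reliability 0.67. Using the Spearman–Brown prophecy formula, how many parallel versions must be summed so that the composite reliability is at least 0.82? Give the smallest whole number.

k ≥ ρ*(1−ρ₁)/(ρ₁(1−ρ*)) = 0.82·0.33 / (0.67·0.18) = 2.244.
Smallest integer k = 3.

3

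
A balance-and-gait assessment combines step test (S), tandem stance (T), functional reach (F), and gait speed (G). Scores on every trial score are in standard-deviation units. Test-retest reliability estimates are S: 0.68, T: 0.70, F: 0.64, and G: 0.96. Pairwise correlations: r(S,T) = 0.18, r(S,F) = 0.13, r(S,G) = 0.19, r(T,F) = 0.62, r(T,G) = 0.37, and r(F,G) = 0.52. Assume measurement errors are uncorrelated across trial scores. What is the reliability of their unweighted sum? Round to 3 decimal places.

0.873

Var(S+T+F+G) = 4 + 2·[0.18 + 0.13 + 0.19 + 0.62 + 0.37 + 0.52] = 4 + 4.02 = 8.02.
Under uncorrelated errors the observed covariances equal the true-score covariances, so only the own-variance terms attenuate.
True-score variance = [0.68 + 0.70 + 0.64 + 0.96] + 4.02 = 2.98 + 4.02 = 7.
Reliability = 7 / 8.02 = 0.873.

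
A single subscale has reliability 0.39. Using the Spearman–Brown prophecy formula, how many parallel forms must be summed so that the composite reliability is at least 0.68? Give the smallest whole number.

4

k ≥ ρ*(1−ρ₁)/(ρ₁(1−ρ*)) = 0.68·0.61 / (0.39·0.32) = 3.324.
Smallest integer k = 4.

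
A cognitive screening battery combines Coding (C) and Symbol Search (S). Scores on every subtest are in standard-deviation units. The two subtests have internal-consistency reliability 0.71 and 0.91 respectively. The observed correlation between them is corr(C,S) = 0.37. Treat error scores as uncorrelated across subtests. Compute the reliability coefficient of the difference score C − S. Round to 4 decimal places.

0.6984

Var(C−S) = 1 + 1 − 2·0.37 = 2 − 0.74 = 1.26.
Under uncorrelated errors the observed covariances equal the true-score covariances, so only the own-variance terms attenuate.
True-score variance = [0.71 + 0.91] − 0.74 = 1.62 − 0.74 = 0.88.
Reliability = 0.88 / 1.26 = 0.6984.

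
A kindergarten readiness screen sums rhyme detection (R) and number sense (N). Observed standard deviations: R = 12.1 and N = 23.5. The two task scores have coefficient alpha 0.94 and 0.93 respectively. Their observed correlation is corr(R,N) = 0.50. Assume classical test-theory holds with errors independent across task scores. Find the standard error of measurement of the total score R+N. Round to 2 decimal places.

Var(total) = 698.66 + 284.35 = 983.01.
True-score variance = 651.218 + 284.35 = 935.568, so reliability = 0.9517.
Error variance = 983.01 − 935.568 = 47.4421; SEM = √47.4421 = 6.89.

6.89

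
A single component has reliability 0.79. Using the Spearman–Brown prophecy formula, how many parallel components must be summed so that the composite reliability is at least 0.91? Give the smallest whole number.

k ≥ ρ*(1−ρ₁)/(ρ₁(1−ρ*)) = 0.91·0.21 / (0.79·0.09) = 2.688.
Smallest integer k = 3.

3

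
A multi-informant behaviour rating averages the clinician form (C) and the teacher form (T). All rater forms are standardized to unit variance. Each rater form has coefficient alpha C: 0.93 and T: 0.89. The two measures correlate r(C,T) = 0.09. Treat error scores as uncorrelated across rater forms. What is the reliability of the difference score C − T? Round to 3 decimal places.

0.901

Var(C−T) = 1 + 1 − 2·0.09 = 2 − 0.18 = 1.82.
Because errors are independent across components, Cov(Tᵢ,Tⱼ) = Cov(Xᵢ,Xⱼ); the off-diagonal part of the true-score variance is the same as above.
True-score variance = [0.93 + 0.89] − 0.18 = 1.82 − 0.18 = 1.64.
Reliability = 1.64 / 1.82 = 0.901.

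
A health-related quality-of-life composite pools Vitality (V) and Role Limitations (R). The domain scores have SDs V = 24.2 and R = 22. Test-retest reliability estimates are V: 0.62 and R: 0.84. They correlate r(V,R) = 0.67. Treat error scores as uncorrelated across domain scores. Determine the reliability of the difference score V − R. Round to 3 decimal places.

0.158

Var(V−R) = 24.2² + 22² − 2·24.2·22·0.67 = 1069.64 − 713.416 = 356.224.
With uncorrelated errors the cross-covariances are all true-score covariance, so they carry over unchanged; only the diagonal terms shrink to ρᵢσᵢ².
True-score variance = [24.2²·0.62 + 22²·0.84] − 713.416 = 769.657 − 713.416 = 56.2408.
Reliability = 56.2408 / 356.224 = 0.158.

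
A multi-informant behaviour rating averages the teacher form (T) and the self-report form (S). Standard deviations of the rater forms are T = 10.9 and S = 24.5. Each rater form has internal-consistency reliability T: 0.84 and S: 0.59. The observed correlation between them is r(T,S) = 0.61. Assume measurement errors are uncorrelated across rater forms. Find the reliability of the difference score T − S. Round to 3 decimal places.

Var(T−S) = 10.9² + 24.5² − 2·10.9·24.5·0.61 = 719.06 − 325.801 = 393.259.
Because errors are independent across components, Cov(Tᵢ,Tⱼ) = Cov(Xᵢ,Xⱼ); the off-diagonal part of the true-score variance is the same as above.
True-score variance = [10.9²·0.84 + 24.5²·0.59] − 325.801 = 453.948 − 325.801 = 128.147.
Reliability = 128.147 / 393.259 = 0.326.

0.326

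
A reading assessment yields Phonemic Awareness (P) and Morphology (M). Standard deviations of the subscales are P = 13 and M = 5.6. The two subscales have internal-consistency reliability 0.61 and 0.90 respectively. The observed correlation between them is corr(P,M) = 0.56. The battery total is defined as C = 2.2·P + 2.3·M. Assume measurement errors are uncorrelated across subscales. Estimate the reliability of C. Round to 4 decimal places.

Var(C) = 2.2²·13² + 2.3²·5.6² + 2·[5.06·13·5.6·0.56] = 983.854 + 412.572 = 1396.43.
With uncorrelated errors the cross-covariances are all true-score covariance, so they carry over unchanged; only the diagonal terms shrink to ρᵢσᵢ².
True-score variance = [2.2²·13²·0.61 + 2.3²·5.6²·0.90] + 412.572 = 648.261 + 412.572 = 1060.83.
Reliability = 1060.83 / 1396.43 = 0.7597.

0.7597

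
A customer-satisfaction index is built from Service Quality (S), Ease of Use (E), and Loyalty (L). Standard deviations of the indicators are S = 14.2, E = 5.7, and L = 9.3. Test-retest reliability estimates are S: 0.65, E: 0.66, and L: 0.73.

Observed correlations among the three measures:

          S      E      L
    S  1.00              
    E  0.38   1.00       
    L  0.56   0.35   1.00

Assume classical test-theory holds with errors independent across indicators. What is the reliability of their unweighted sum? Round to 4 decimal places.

Var(S+E+L) = 14.2² + 5.7² + 9.3² + 2·[14.2·5.7·0.38 + 14.2·9.3·0.56 + 5.7·9.3·0.35] = 320.62 + 246.529 = 567.149.
Because errors are independent across components, Cov(Tᵢ,Tⱼ) = Cov(Xᵢ,Xⱼ); the off-diagonal part of the true-score variance is the same as above.
True-score variance = [14.2²·0.65 + 5.7²·0.66 + 9.3²·0.73] + 246.529 = 215.647 + 246.529 = 462.176.
Reliability = 462.176 / 567.149 = 0.8149.

0.8149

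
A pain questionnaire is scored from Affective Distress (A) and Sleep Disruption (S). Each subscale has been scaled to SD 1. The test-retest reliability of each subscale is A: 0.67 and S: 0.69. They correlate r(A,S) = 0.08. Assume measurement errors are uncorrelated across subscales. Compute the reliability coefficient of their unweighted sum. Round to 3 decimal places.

0.704

Var(A+S) = 2 + 2·[0.08] = 2 + 0.16 = 2.16.
With uncorrelated errors the cross-covariances are all true-score covariance, so they carry over unchanged; only the diagonal terms shrink to ρᵢσᵢ².
True-score variance = [0.67 + 0.69] + 0.16 = 1.36 + 0.16 = 1.52.
Reliability = 1.52 / 2.16 = 0.704.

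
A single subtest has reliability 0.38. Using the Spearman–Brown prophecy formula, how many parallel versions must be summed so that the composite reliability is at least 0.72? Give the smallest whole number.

5

k ≥ ρ*(1−ρ₁)/(ρ₁(1−ρ*)) = 0.72·0.62 / (0.38·0.28) = 4.195.
Smallest integer k = 5.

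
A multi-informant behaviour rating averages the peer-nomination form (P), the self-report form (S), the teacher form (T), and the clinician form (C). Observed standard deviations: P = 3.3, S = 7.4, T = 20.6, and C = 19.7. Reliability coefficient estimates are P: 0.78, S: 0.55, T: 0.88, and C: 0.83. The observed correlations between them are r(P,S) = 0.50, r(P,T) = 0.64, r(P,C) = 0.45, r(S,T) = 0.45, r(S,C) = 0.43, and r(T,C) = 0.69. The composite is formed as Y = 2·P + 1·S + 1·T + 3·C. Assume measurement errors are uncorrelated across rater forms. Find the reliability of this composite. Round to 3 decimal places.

0.900

Var(Y) = 2²·3.3² + 7.4² + 20.6² + 3²·19.7² + 2·[2·3.3·7.4·0.50 + 2·3.3·20.6·0.64 + 6·3.3·19.7·0.45 + 7.4·20.6·0.45 + 3·7.4·19.7·0.43 + 3·20.6·19.7·0.69] = 4015.49 + 2767.33 = 6782.82.
Under uncorrelated errors the observed covariances equal the true-score covariances, so only the own-variance terms attenuate.
True-score variance = [2²·3.3²·0.78 + 7.4²·0.55 + 20.6²·0.88 + 3²·19.7²·0.83] + 2767.33 = 3336.56 + 2767.33 = 6103.89.
Reliability = 6103.89 / 6782.82 = 0.900.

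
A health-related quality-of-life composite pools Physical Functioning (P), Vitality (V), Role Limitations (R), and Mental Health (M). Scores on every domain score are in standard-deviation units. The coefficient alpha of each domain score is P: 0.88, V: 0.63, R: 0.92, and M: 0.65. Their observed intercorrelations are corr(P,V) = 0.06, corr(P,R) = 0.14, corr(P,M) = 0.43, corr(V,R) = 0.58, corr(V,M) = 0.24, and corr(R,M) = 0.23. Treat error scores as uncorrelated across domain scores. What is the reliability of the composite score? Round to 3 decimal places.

0.875

Var(P+V+R+M) = 4 + 2·[0.06 + 0.14 + 0.43 + 0.58 + 0.24 + 0.23] = 4 + 3.36 = 7.36.
With uncorrelated errors the cross-covariances are all true-score covariance, so they carry over unchanged; only the diagonal terms shrink to ρᵢσᵢ².
True-score variance = [0.88 + 0.63 + 0.92 + 0.65] + 3.36 = 3.08 + 3.36 = 6.44.
Reliability = 6.44 / 7.36 = 0.875.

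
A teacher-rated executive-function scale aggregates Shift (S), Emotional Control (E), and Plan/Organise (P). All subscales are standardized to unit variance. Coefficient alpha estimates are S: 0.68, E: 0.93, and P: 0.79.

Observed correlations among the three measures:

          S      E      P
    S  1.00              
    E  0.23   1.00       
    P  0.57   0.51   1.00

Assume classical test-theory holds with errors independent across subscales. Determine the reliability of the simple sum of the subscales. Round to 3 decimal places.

Var(S+E+P) = 3 + 2·[0.23 + 0.57 + 0.51] = 3 + 2.62 = 5.62.
Under uncorrelated errors the observed covariances equal the true-score covariances, so only the own-variance terms attenuate.
True-score variance = [0.68 + 0.93 + 0.79] + 2.62 = 2.4 + 2.62 = 5.02.
Reliability = 5.02 / 5.62 = 0.893.

0.893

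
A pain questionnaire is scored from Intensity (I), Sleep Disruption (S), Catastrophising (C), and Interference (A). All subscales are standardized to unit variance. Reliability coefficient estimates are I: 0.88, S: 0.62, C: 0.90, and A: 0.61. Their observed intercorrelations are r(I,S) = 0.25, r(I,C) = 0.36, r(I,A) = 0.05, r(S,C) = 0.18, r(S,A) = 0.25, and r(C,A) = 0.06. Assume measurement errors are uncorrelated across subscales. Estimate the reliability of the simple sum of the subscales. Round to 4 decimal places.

Var(I+S+C+A) = 4 + 2·[0.25 + 0.36 + 0.05 + 0.18 + 0.25 + 0.06] = 4 + 2.3 = 6.3.
With uncorrelated errors the cross-covariances are all true-score covariance, so they carry over unchanged; only the diagonal terms shrink to ρᵢσᵢ².
True-score variance = [0.88 + 0.62 + 0.90 + 0.61] + 2.3 = 3.01 + 2.3 = 5.31.
Reliability = 5.31 / 6.3 = 0.8429.

0.8429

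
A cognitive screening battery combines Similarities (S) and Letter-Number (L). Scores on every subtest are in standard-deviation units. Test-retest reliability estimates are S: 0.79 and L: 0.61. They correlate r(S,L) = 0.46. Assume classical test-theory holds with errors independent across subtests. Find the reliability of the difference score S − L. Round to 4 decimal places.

0.4444

Var(S−L) = 1 + 1 − 2·0.46 = 2 − 0.92 = 1.08.
Under uncorrelated errors the observed covariances equal the true-score covariances, so only the own-variance terms attenuate.
True-score variance = [0.79 + 0.61] − 0.92 = 1.4 − 0.92 = 0.48.
Reliability = 0.48 / 1.08 = 0.4444.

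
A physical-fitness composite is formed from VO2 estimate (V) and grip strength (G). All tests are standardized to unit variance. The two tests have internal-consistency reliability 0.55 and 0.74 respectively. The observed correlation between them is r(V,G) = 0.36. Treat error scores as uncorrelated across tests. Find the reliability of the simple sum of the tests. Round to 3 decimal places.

0.739

Var(V+G) = 2 + 2·[0.36] = 2 + 0.72 = 2.72.
Because errors are independent across components, Cov(Tᵢ,Tⱼ) = Cov(Xᵢ,Xⱼ); the off-diagonal part of the true-score variance is the same as above.
True-score variance = [0.55 + 0.74] + 0.72 = 1.29 + 0.72 = 2.01.
Reliability = 2.01 / 2.72 = 0.739.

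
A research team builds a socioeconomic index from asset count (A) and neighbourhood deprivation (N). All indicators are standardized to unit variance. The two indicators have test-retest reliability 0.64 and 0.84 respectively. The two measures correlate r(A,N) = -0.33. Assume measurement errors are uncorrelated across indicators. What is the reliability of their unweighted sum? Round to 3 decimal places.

Var(A+N) = 2 + 2·[(-0.33)] = 2 − 0.66 = 1.34.
With uncorrelated errors the cross-covariances are all true-score covariance, so they carry over unchanged; only the diagonal terms shrink to ρᵢσᵢ².
True-score variance = [0.64 + 0.84] − 0.66 = 1.48 − 0.66 = 0.82.
Reliability = 0.82 / 1.34 = 0.612.

0.612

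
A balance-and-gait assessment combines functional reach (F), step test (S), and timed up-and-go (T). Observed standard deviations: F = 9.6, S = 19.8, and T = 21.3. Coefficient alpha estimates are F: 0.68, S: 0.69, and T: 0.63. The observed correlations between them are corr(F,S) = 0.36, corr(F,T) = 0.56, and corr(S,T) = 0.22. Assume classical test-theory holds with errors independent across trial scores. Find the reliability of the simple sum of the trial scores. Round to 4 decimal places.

0.7859

Var(F+S+T) = 9.6² + 19.8² + 21.3² + 2·[9.6·19.8·0.36 + 9.6·21.3·0.56 + 19.8·21.3·0.22] = 937.89 + 551.441 = 1489.33.
Because errors are independent across components, Cov(Tᵢ,Tⱼ) = Cov(Xᵢ,Xⱼ); the off-diagonal part of the true-score variance is the same as above.
True-score variance = [9.6²·0.68 + 19.8²·0.69 + 21.3²·0.63] + 551.441 = 619.001 + 551.441 = 1170.44.
Reliability = 1170.44 / 1489.33 = 0.7859.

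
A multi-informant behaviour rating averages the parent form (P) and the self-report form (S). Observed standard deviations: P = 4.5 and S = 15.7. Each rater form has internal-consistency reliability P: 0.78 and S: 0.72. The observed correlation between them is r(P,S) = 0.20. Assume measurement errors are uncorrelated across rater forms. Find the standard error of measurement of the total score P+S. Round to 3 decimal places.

Var(total) = 266.74 + 28.26 = 295.
True-score variance = 193.268 + 28.26 = 221.528, so reliability = 0.7509.
Error variance = 295 − 221.528 = 73.4722; SEM = √73.4722 = 8.572.

8.572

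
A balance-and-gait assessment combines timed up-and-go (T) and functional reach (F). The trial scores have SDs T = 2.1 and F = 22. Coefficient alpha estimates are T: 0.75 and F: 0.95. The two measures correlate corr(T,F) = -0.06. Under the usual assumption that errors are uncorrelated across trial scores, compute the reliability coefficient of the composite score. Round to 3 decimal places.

Var(T+F) = 2.1² + 22² + 2·[2.1·22·(-0.06)] = 488.41 − 5.544 = 482.866.
With uncorrelated errors the cross-covariances are all true-score covariance, so they carry over unchanged; only the diagonal terms shrink to ρᵢσᵢ².
True-score variance = [2.1²·0.75 + 22²·0.95] − 5.544 = 463.107 − 5.544 = 457.563.
Reliability = 457.563 / 482.866 = 0.948.

0.948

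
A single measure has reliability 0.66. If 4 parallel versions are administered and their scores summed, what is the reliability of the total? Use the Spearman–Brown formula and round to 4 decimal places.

ρ_k = kρ / (1 + (k−1)ρ) = 4·0.66 / (1 + 3·0.66) = 2.640 / 2.980 = 0.8859.

0.8859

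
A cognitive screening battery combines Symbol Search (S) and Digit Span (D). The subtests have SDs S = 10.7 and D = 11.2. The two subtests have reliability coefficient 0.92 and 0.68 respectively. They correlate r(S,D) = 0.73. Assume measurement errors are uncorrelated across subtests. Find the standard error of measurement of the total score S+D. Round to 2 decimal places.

Var(total) = 239.93 + 174.966 = 414.896.
True-score variance = 190.63 + 174.966 = 365.596, so reliability = 0.8812.
Error variance = 414.896 − 365.596 = 49.3; SEM = √49.3 = 7.02.

7.02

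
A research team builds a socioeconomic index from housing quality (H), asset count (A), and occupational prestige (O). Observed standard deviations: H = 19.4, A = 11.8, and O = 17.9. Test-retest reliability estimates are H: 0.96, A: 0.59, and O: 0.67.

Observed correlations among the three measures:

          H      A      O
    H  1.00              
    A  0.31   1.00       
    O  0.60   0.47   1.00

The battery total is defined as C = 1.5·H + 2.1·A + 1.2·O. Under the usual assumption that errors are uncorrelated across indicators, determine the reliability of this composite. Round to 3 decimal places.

0.879

Var(C) = 1.5²·19.4² + 2.1²·11.8² + 1.2²·17.9² + 2·[3.15·19.4·11.8·0.31 + 1.8·19.4·17.9·0.60 + 2.52·11.8·17.9·0.47] = 1922.25 + 1697.5 = 3619.75.
Under uncorrelated errors the observed covariances equal the true-score covariances, so only the own-variance terms attenuate.
True-score variance = [1.5²·19.4²·0.96 + 2.1²·11.8²·0.59 + 1.2²·17.9²·0.67] + 1697.5 = 1484.36 + 1697.5 = 3181.86.
Reliability = 3181.86 / 3619.75 = 0.879.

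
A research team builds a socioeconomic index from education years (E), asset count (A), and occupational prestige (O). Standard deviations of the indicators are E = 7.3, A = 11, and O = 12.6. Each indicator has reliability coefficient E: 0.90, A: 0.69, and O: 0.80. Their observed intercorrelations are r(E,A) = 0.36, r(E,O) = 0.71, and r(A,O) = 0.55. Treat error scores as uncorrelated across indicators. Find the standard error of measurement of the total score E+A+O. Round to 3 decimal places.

Var(total) = 333.05 + 340.888 = 673.938.
True-score variance = 258.459 + 340.888 = 599.347, so reliability = 0.8893.
Error variance = 673.938 − 599.347 = 74.591; SEM = √74.591 = 8.637.

8.637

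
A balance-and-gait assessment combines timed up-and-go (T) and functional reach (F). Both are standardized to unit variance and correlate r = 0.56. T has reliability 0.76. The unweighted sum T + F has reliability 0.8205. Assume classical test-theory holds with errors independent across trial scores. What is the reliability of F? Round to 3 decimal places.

Var(T+F) = 2 + 2·0.56 = 3.120.
True-score variance = ρ_T + ρ_F + 2·0.56, so 0.8205 = (0.76 + ρ_F + 1.12) / 3.120.
ρ_F = 0.8205·3.120 − 0.76 − 1.12 = 0.680.

0.680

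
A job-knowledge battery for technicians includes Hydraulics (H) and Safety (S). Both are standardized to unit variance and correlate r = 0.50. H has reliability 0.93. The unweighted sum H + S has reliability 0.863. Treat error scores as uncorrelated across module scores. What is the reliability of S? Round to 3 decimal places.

Var(H+S) = 2 + 2·0.50 = 3.000.
True-score variance = ρ_H + ρ_S + 2·0.50, so 0.863 = (0.93 + ρ_S + 1.00) / 3.000.
ρ_S = 0.863·3.000 − 0.93 − 1.00 = 0.659.

0.659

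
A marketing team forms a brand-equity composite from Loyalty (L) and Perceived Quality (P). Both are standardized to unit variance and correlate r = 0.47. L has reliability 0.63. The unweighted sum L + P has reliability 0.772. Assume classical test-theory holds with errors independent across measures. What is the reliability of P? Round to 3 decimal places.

0.700

Var(L+P) = 2 + 2·0.47 = 2.940.
True-score variance = ρ_L + ρ_P + 2·0.47, so 0.772 = (0.63 + ρ_P + 0.94) / 2.940.
ρ_P = 0.772·2.940 − 0.63 − 0.94 = 0.700.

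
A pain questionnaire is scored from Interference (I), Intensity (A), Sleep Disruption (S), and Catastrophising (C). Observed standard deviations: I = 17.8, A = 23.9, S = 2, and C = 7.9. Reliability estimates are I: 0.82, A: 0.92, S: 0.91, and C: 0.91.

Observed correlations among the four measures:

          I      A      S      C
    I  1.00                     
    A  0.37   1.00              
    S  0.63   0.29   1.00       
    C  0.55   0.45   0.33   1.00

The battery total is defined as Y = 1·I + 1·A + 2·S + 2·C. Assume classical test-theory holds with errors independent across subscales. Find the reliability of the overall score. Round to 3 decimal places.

0.945

Var(Y) = 17.8² + 23.9² + 2²·2² + 2²·7.9² + 2·[17.8·23.9·0.37 + 2·17.8·2·0.63 + 2·17.8·7.9·0.55 + 2·23.9·2·0.29 + 2·23.9·7.9·0.45 + 4·2·7.9·0.33] = 1153.69 + 1150.9 = 2304.59.
Because errors are independent across components, Cov(Tᵢ,Tⱼ) = Cov(Xᵢ,Xⱼ); the off-diagonal part of the true-score variance is the same as above.
True-score variance = [17.8²·0.82 + 23.9²·0.92 + 2²·2²·0.91 + 2²·7.9²·0.91] + 1150.9 = 1027.05 + 1150.9 = 2177.96.
Reliability = 2177.96 / 2304.59 = 0.945.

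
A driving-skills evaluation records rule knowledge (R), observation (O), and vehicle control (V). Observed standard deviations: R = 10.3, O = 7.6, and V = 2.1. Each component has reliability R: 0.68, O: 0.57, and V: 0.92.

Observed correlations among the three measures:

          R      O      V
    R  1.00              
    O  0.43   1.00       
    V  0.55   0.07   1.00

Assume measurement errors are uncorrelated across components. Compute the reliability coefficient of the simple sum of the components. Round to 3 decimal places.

0.774

Var(R+O+V) = 10.3² + 7.6² + 2.1² + 2·[10.3·7.6·0.43 + 10.3·2.1·0.55 + 7.6·2.1·0.07] = 168.26 + 93.3482 = 261.608.
With uncorrelated errors the cross-covariances are all true-score covariance, so they carry over unchanged; only the diagonal terms shrink to ρᵢσᵢ².
True-score variance = [10.3²·0.68 + 7.6²·0.57 + 2.1²·0.92] + 93.3482 = 109.122 + 93.3482 = 202.47.
Reliability = 202.47 / 261.608 = 0.774.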